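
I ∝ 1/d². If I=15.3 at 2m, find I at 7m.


I₁d₁² = I₂d₂²
I₂ = I₁ × (d₁/d₂)²
= 15.3 × (2/7)²
= 15.3 × 4/49
= 61.2/49
≈ 1.2490

1.2490


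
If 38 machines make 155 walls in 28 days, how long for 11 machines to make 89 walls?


Days ∝ work / workers, so d₂ = d₁ × (m₁/m₂) × (w₂/w₁)
Workers factor (inverse): 38/11 ≈ 3.4545
Work factor (direct): 89/155 ≈ 0.5742
d₂ = 28 × 38/11 × 89/155 = (28 × 38 × 89) / (11 × 155) = 94696/1705
≈ 55.54 days

55.54 days


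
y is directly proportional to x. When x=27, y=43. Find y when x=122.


Direct proportion: y/x = constant
k = 43/27 ≈ 1.5926
y₂ = k × 122 = 43 × 122 / 27 = 5246/27
≈ 194.30

194.30


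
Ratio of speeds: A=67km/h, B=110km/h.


Ratio = 67:110
GCD = 1
Simplified = 67:110
Time ratio (same distance) = 110:67
Speed ratio = 67:110

67:110


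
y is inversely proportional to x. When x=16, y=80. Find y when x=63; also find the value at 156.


Inverse proportion: x × y = constant
k = 16 × 80 = 1280
At x=63: k/63 = 20.32
At x=156: k/156 = 8.21
= 20.32 and 8.21

20.32 and 8.21


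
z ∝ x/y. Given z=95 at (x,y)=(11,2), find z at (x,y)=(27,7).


z = k·x/y
Solve for k using the known point: k = z·y/x = 95×2/11 = 190/11 ≈ 17.2727
Now evaluate at x=27, y=7:
z = k × 27 / 7 = (190 × 27) / (11 × 7) = 5130/77
≈ 66.6234

66.6234


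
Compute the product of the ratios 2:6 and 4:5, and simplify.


Compound ratio = (2×4) : (6×5)
= 8:30
GCD = 2
= 4:15

4:15


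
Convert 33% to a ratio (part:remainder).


33% means 33 parts out of 100; remainder = 67
Part : remainder = 33:67
GCD = 1
= 33:67

33:67


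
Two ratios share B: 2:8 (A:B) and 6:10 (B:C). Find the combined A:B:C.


Match B: multiply A:B by 6 → 12:48
Multiply B:C by 8 → 48:80
Combined: 12:48:80
GCD = 4
= 3:12:20

3:12:20


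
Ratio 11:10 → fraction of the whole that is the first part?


Total parts = 11 + 10 = 21
First part: 11/21 = 11/21
= 11/21

11/21


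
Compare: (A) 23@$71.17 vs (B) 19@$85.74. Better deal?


Deal A: $71.17/23 = $3.0943/unit
Deal B: $85.74/19 = $4.5126/unit
A is cheaper per unit
= Deal A

Deal A


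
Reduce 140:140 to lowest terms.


GCD(140, 140) = 140
140/140 : 140/140
= 1:1

1:1


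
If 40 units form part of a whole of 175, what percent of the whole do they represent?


Percentage = (part / whole) × 100
= (40 / 175) × 100
≈ 22.86%

22.86%


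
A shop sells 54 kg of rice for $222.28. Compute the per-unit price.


Unit rate = total / quantity
= 222.28 / 54
= $4.12 per unit

$4.12 per unit


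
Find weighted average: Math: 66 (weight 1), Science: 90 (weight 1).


Numerator = 66×1 + 90×1
= 66 + 90
= 156
Total weight = 2
Weighted avg = 156/2
= 78.00

78.00


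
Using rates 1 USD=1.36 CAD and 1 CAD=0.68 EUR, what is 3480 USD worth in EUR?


Step 1: 3480 USD × 1.36 = 4732.80 CAD
Step 2: 4732.80 CAD × 0.68 = 3218.30 EUR
Implied rate USD→EUR = 1.36 × 0.68 = 0.9248
= 3218.30 EUR

3218.30 EUR


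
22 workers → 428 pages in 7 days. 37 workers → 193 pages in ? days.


Days ∝ work / workers, so d₂ = d₁ × (m₁/m₂) × (w₂/w₁)
Workers factor (inverse): 22/37 ≈ 0.5946
Work factor (direct): 193/428 ≈ 0.4509
d₂ = 7 × 22/37 × 193/428 = (7 × 22 × 193) / (37 × 428) = 29722/15836
≈ 1.88 days

1.88 days


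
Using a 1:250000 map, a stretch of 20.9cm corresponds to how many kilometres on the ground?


Real distance = map distance × scale
= 20.9cm × 250000
= 5225000 cm = 52250.0 m
= 52.250 km

52.250 km


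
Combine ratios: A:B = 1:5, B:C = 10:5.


Match B: multiply A:B by 10 → 10:50
Multiply B:C by 5 → 50:25
Combined: 10:50:25
GCD = 5
= 2:10:5

2:10:5


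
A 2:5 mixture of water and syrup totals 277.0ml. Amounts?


Total parts = 2 + 5 = 7
water: 277.0 × 2/7 = 79.1ml
syrup: 277.0 × 5/7 = 197.9ml
= 79.1ml and 197.9ml

79.1ml and 197.9ml


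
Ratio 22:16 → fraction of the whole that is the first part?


Total parts = 22 + 16 = 38
First part: 22/38 = 11/19
= 11/19

11/19


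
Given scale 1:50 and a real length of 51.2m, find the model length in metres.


Model size = real / scale
= 51.2 / 50
= 1.0240 m

1.0240 m


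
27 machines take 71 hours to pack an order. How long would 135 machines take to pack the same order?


Inverse proportion: x × y = constant
k = 27 × 71 = 1917
y₂ = k / 135 = 1917 / 135
= 14.20

14.20


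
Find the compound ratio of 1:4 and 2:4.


Compound ratio = (1×2) : (4×4)
= 2:16
GCD = 2
= 1:8

1:8


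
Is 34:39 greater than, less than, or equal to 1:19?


34/39 = 0.8718
1/19 = 0.0526
0.8718 > 0.0526, so 34:39 is greater
= greater than

greater than


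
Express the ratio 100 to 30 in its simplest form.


GCD(100, 30) = 10
100/10 : 30/10
= 10:3

10:3


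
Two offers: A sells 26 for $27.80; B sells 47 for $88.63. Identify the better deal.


Deal A: $27.80/26 = $1.0692/unit
Deal B: $88.63/47 = $1.8857/unit
A is cheaper per unit
= Deal A

Deal A


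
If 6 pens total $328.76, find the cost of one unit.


Unit rate = total / quantity
= 328.76 / 6
= $54.79 per unit

$54.79 per unit


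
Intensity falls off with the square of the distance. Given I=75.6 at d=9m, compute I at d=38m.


I₁d₁² = I₂d₂²
I₂ = I₁ × (d₁/d₂)²
= 75.6 × (9/38)²
= 75.6 × 81/1444
= 6123.6/1444
≈ 4.2407

4.2407


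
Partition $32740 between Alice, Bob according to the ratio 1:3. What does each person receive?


Total parts = 1 + 3 = 4
Alice: 32740 × 1/4 = 8185.00
Bob: 32740 × 3/4 = 24555.00
= Alice: $8185.00, Bob: $24555.00

Alice: $8185.00, Bob: $24555.00


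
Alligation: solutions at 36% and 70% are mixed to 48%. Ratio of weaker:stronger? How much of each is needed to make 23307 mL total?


Let x parts of 36% mix with y parts of 70%.
36x + 70y = 48(x + y)
36x + 70y = 48x + 48y
x(36 - 48) = y(48 - 70)
x/y = (70 - 48)/(48 - 36) = 22/12
Simplify: 11:6
Total parts = 17; one part = 23307/17 = 1371.00 mL
36% solution: 11×1371.00 = 15081.00 mL
70% solution: 6×1371.00 = 8226.00 mL
= ratio 11:6; 15081.00 mL and 8226.00 mL

ratio 11:6; 15081.00 mL and 8226.00 mL


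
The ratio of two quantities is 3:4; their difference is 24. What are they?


Let A = 3k, B = 4k.
4k - 3k = 24
1k = 24 → k = 24/1 = 24
A = 3×24 = 72, B = 4×24 = 96
= A = 72, B = 96

A = 72, B = 96


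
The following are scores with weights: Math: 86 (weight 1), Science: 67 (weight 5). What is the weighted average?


Numerator = 86×1 + 67×5
= 86 + 335
= 421
Total weight = 6
Weighted avg = 421/6
= 70.17

70.17


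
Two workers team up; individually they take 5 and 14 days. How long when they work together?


Rate of A = 1/5 per day
Rate of B = 1/14 per day
Combined rate = 1/5 + 1/14 = 19/70 ≈ 0.2714 per day
Days = 1 / combined rate = 70/19
≈ 3.68 days

3.68 days


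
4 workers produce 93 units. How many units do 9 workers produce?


Direct proportion: y/x = constant
k = 93/4 = 23.2500
y₂ = k × 9 = 93 × 9 / 4 = 837/4
= 209.25

209.25


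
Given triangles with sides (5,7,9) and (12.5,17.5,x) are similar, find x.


Scale factor = 12.5/5 = 2.5
Missing side = 9 × 2.5
= 22.5

22.5


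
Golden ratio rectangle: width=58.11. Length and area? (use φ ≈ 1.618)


φ = (1 + √5) / 2 ≈ 1.618
Length = width × φ = 58.11 × 1.618 = 94.02198
≈ 94.02
Area = width × length = 58.11 × 94.02198 = 5463.6172578 ≈ 5463.62
= Length: 94.02, Area: 5463.62

Length: 94.02, Area: 5463.62


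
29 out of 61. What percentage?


Percentage = (part / whole) × 100
= (29 / 61) × 100
≈ 47.54%

47.54%


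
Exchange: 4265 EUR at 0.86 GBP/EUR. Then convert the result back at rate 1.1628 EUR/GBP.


Amount × rate = 4265 × 0.86 = 3667.90 GBP
Round-trip: 3667.90 × 1.1628 = 4265.03 EUR
= 3667.90 GBP, then 4265.03 EUR

3667.90 GBP, then 4265.03 EUR


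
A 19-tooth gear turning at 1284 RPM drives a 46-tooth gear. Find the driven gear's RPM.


Gear ratio = 19:46 = 19:46
RPM_B = RPM_A × (teeth_A / teeth_B)
= 1284 × (19/46)
= 530.3 RPM

530.3 RPM


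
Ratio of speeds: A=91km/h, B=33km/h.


Ratio = 91:33
GCD = 1
Simplified = 91:33
Time ratio (same distance) = 33:91
Speed ratio = 91:33

91:33


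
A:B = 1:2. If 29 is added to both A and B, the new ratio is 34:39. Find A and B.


Let A = 1k, B = 2k.
(1k + 29) / (2k + 29) = 34/39
Cross-multiply: 39(1k + 29) = 34(2k + 29)
39k + 1131 = 68k + 986
39k - 68k = 986 - 1131
-29k = -145
k = -145/-29 = 5
A = 1×5 = 5, B = 2×5 = 10
= A = 5, B = 10

A = 5, B = 10


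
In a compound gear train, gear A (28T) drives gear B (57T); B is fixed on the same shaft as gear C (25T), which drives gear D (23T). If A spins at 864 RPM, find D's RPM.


Stage 1: RPM_B = RPM_A × t_A/t_B = 864 × 28/57 = 24192/57 ≈ 424.42
B and C share a shaft → RPM_C = RPM_B
Stage 2: RPM_D = RPM_C × t_C/t_D = RPM_A × (t_A×t_C)/(t_B×t_D)
Overall ratio = (28×25)/(57×23) = 700/1311
RPM_D = 864 × 700/1311 = 604800/1311
≈ 461.33 RPM

461.33 RPM


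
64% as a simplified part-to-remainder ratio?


64% means 64 parts out of 100; remainder = 36
Part : remainder = 64:36
GCD = 4
= 16:9

16:9


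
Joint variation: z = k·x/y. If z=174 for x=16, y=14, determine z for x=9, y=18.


z = k·x/y
Solve for k using the known point: k = z·y/x = 174×14/16 = 2436/16 = 152.2500
Now evaluate at x=9, y=18:
z = k × 9 / 18 = (2436 × 9) / (16 × 18) = 21924/288
= 76.1250

76.1250


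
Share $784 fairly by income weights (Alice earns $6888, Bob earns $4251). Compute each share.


Total income = 6888 + 4251 = $11139
Alice: $784 × 6888/11139 = $484.80
Bob: $784 × 4251/11139 = $299.20
= Alice: $484.80, Bob: $299.20

Alice: $484.80, Bob: $299.20


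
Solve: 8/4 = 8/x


Cross multiply: 8 × x = 4 × 8
8x = 32
x = 32 / 8
= 4.00

4.00


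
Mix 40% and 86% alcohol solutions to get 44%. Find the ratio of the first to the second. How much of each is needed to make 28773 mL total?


Let x parts of 40% mix with y parts of 86%.
40x + 86y = 44(x + y)
40x + 86y = 44x + 44y
x(40 - 44) = y(44 - 86)
x/y = (86 - 44)/(44 - 40) = 42/4
Simplify: 21:2
Total parts = 23; one part = 28773/23 = 1251.00 mL
40% solution: 21×1251.00 = 26271.00 mL
86% solution: 2×1251.00 = 2502.00 mL
= ratio 21:2; 26271.00 mL and 2502.00 mL

ratio 21:2; 26271.00 mL and 2502.00 mL


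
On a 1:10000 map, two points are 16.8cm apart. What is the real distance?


Real distance = map distance × scale
= 16.8cm × 10000
= 168000 cm = 1680.0 m
= 1.680 km

1.680 km


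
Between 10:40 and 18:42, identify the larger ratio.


10/40 = 0.2500
18/42 = 0.4286
0.2500 < 0.4286, so 10:40 is less
= 18:42

18:42


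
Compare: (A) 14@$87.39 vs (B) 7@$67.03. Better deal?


Deal A: $87.39/14 = $6.2421/unit
Deal B: $67.03/7 = $9.5757/unit
A is cheaper per unit
= Deal A

Deal A


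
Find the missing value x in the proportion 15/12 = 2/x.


Cross multiply: 15 × x = 12 × 2
15x = 24
x = 24 / 15
= 1.60

1.60


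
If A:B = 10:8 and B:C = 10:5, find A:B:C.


Match B: multiply A:B by 10 → 100:80
Multiply B:C by 8 → 80:40
Combined: 100:80:40
GCD = 20
= 5:4:2

5:4:2


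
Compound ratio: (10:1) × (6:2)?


Compound ratio = (10×6) : (1×2)
= 60:2
GCD = 2
= 30:1

30:1


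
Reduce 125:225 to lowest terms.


GCD(125, 225) = 25
125/25 : 225/25
= 5:9

5:9


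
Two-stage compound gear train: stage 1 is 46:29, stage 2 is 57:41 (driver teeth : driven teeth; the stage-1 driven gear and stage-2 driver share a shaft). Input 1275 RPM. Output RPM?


Stage 1: RPM_B = RPM_A × t_A/t_B = 1275 × 46/29 = 58650/29 ≈ 2022.41
B and C share a shaft → RPM_C = RPM_B
Stage 2: RPM_D = RPM_C × t_C/t_D = RPM_A × (t_A×t_C)/(t_B×t_D)
Overall ratio = (46×57)/(29×41) = 2622/1189
RPM_D = 1275 × 2622/1189 = 3343050/1189
≈ 2811.65 RPM

2811.65 RPM


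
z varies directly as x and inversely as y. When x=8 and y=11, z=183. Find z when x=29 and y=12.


z = k·x/y
Solve for k using the known point: k = z·y/x = 183×11/8 = 2013/8 = 251.6250
Now evaluate at x=29, y=12:
z = k × 29 / 12 = (2013 × 29) / (8 × 12) = 58377/96
≈ 608.0938

608.0938


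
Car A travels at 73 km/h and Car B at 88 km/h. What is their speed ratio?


Ratio = 73:88
GCD = 1
Simplified = 73:88
Time ratio (same distance) = 88:73
Speed ratio = 73:88

73:88


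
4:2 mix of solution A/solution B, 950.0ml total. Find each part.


Total parts = 4 + 2 = 6
solution A: 950.0 × 4/6 = 633.3ml
solution B: 950.0 × 2/6 = 316.7ml
= 633.3ml and 316.7ml

633.3ml and 316.7ml


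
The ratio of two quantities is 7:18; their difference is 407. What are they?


Let A = 7k, B = 18k.
18k - 7k = 407
11k = 407 → k = 407/11 = 37
A = 7×37 = 259, B = 18×37 = 666
= A = 259, B = 666

A = 259, B = 666


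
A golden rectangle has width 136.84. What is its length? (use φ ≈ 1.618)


φ = (1 + √5) / 2 ≈ 1.618
Length = width × φ = 136.84 × 1.618 = 221.40712
≈ 221.41

221.41


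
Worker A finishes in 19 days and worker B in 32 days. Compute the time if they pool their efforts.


Rate of A = 1/19 per day
Rate of B = 1/32 per day
Combined rate = 1/19 + 1/32 = 51/608 ≈ 0.0839 per day
Days = 1 / combined rate = 608/51
≈ 11.92 days

11.92 days


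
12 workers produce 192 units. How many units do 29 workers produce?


Direct proportion: y/x = constant
k = 192/12 = 16.0000
y₂ = k × 29 = 192 × 29 / 12 = 5568/12
= 464.00

464.00


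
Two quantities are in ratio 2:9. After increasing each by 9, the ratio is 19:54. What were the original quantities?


Let A = 2k, B = 9k.
(2k + 9) / (9k + 9) = 19/54
Cross-multiply: 54(2k + 9) = 19(9k + 9)
108k + 486 = 171k + 171
108k - 171k = 171 - 486
-63k = -315
k = -315/-63 = 5
A = 2×5 = 10, B = 9×5 = 45
= A = 10, B = 45

A = 10, B = 45


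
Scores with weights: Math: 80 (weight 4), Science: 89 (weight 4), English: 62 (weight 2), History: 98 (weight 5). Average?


Numerator = 80×4 + 89×4 + 62×2 + 98×5
= 320 + 356 + 124 + 490
= 1290
Total weight = 15
Weighted avg = 1290/15
= 86.00

86.00


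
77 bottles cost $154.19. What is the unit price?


Unit rate = total / quantity
= 154.19 / 77
= $2.00 per unit

$2.00 per unit


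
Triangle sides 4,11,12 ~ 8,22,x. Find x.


Scale factor = 8/4 = 2
Missing side = 12 × 2
= 24.0

24.0


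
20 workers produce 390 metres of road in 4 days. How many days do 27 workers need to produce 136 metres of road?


Days ∝ work / workers, so d₂ = d₁ × (m₁/m₂) × (w₂/w₁)
Workers factor (inverse): 20/27 ≈ 0.7407
Work factor (direct): 136/390 ≈ 0.3487
d₂ = 4 × 20/27 × 136/390 = (4 × 20 × 136) / (27 × 390) = 10880/10530
≈ 1.03 days

1.03 days


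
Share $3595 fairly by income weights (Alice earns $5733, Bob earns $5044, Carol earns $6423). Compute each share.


Total income = 5733 + 5044 + 6423 = $17200
Alice: $3595 × 5733/17200 = $1198.26
Bob: $3595 × 5044/17200 = $1054.25
Carol: $3595 × 6423/17200 = $1342.48
= Alice: $1198.26, Bob: $1054.25, Carol: $1342.48

Alice: $1198.26, Bob: $1054.25, Carol: $1342.48


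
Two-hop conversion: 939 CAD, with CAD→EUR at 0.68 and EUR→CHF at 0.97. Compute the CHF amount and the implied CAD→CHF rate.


Step 1: 939 CAD × 0.68 = 638.52 EUR
Step 2: 638.52 EUR × 0.97 = 619.36 CHF
Implied rate CAD→CHF = 0.68 × 0.97 = 0.6596
= 619.36 CHF; implied rate 0.6596 CHF/CAD

619.36 CHF; implied rate 0.6596 CHF/CAD


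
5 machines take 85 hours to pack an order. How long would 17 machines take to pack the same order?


Inverse proportion: x × y = constant
k = 5 × 85 = 425
y₂ = k / 17 = 425 / 17
= 25.00

25.00


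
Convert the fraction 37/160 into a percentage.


Percentage = (part / whole) × 100
= (37 / 160) × 100
≈ 23.13%

23.13%


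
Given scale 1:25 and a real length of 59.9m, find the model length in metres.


Model size = real / scale
= 59.9 / 25
= 2.3960 m

2.3960 m


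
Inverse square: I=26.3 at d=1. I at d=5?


I₁d₁² = I₂d₂²
I₂ = I₁ × (d₁/d₂)²
= 26.3 × (1/5)²
= 26.3 × 1/25
= 26.3/25
= 1.0520

1.0520


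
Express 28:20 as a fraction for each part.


Total parts = 28 + 20 = 48
First part: 28/48 = 7/12
Second part: 20/48 = 5/12
= 7/12 and 5/12

7/12 and 5/12


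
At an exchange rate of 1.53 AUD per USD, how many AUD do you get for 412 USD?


Amount × rate = 412 × 1.53
= 630.36 AUD

630.36 AUD


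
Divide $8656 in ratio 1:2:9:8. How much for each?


Total parts = 1 + 2 + 9 + 8 = 20
Part 1: 8656 × 1/20 = 432.80
Part 2: 8656 × 2/20 = 865.60
Part 3: 8656 × 9/20 = 3895.20
Part 4: 8656 × 8/20 = 3462.40
= Part 1: $432.80, Part 2: $865.60, Part 3: $3895.20, Part 4: $3462.40

Part 1: $432.80, Part 2: $865.60, Part 3: $3895.20, Part 4: $3462.40


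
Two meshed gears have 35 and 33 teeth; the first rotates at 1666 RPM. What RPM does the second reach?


Gear ratio = 35:33 = 35:33
RPM_B = RPM_A × (teeth_A / teeth_B)
= 1666 × (35/33)
= 1767.0 RPM

1767.0 RPM


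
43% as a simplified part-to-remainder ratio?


43% means 43 parts out of 100; remainder = 57
Part : remainder = 43:57
GCD = 1
= 43:57

43:57


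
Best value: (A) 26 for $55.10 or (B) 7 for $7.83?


Deal A: $55.10/26 = $2.1192/unit
Deal B: $7.83/7 = $1.1186/unit
B is cheaper per unit
= Deal B

Deal B


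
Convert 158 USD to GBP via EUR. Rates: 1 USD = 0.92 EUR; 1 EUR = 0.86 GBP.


Step 1: 158 USD × 0.92 = 145.36 EUR
Step 2: 145.36 EUR × 0.86 = 125.01 GBP
Implied rate USD→GBP = 0.92 × 0.86 = 0.7912
= 125.01 GBP

125.01 GBP


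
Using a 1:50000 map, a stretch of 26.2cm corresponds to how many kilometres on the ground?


Real distance = map distance × scale
= 26.2cm × 50000
= 1310000 cm = 13100.0 m
= 13.100 km

13.100 km


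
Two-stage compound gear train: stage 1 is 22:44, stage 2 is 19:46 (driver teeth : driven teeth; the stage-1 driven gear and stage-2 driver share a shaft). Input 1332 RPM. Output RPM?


Stage 1: RPM_B = RPM_A × t_A/t_B = 1332 × 22/44 = 29304/44 = 666.00
B and C share a shaft → RPM_C = RPM_B
Stage 2: RPM_D = RPM_C × t_C/t_D = RPM_A × (t_A×t_C)/(t_B×t_D)
Overall ratio = (22×19)/(44×46) = 418/2024
RPM_D = 1332 × 418/2024 = 556776/2024
≈ 275.09 RPM

275.09 RPM


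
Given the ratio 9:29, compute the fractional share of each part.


Total parts = 9 + 29 = 38
First part: 9/38 = 9/38
Second part: 29/38 = 29/38
= 9/38 and 29/38

9/38 and 29/38


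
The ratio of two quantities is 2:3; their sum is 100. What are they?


Let A = 2k, B = 3k.
2k + 3k = 100
5k = 100 → k = 100/5 = 20
A = 2×20 = 40, B = 3×20 = 60
= A = 40, B = 60

A = 40, B = 60


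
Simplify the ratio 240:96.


GCD(240, 96) = 48
240/48 : 96/48
= 5:2

5:2


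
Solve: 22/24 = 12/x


Cross multiply: 22 × x = 24 × 12
22x = 288
x = 288 / 22
= 13.09

13.09


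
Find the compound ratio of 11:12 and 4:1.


Compound ratio = (11×4) : (12×1)
= 44:12
GCD = 4
= 11:3

11:3


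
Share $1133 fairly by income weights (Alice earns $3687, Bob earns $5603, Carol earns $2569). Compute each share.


Total income = 3687 + 5603 + 2569 = $11859
Alice: $1133 × 3687/11859 = $352.25
Bob: $1133 × 5603/11859 = $535.31
Carol: $1133 × 2569/11859 = $245.44
= Alice: $352.25, Bob: $535.31, Carol: $245.44

Alice: $352.25, Bob: $535.31, Carol: $245.44


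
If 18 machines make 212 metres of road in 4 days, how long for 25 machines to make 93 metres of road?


Days ∝ work / workers, so d₂ = d₁ × (m₁/m₂) × (w₂/w₁)
Workers factor (inverse): 18/25 = 0.7200
Work factor (direct): 93/212 ≈ 0.4387
d₂ = 4 × 18/25 × 93/212 = (4 × 18 × 93) / (25 × 212) = 6696/5300
≈ 1.26 days

1.26 days


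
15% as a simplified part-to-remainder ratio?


15% means 15 parts out of 100; remainder = 85
Part : remainder = 15:85
GCD = 5
= 3:17

3:17


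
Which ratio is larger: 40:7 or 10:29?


40/7 = 5.7143
10/29 = 0.3448
5.7143 > 0.3448, so 40:7 is greater
= 40:7

40:7


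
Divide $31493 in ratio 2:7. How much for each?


Total parts = 2 + 7 = 9
Part 1: 31493 × 2/9 = 6998.44
Part 2: 31493 × 7/9 = 24494.56
= Part 1: $6998.44, Part 2: $24494.56

Part 1: $6998.44, Part 2: $24494.56


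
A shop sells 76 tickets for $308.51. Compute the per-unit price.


Unit rate = total / quantity
= 308.51 / 76
= $4.06 per unit

$4.06 per unit


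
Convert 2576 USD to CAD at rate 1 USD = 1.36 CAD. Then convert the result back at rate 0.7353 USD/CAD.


Amount × rate = 2576 × 1.36 = 3503.36 CAD
Round-trip: 3503.36 × 0.7353 = 2576.02 USD
= 3503.36 CAD, then 2576.02 USD

3503.36 CAD, then 2576.02 USD


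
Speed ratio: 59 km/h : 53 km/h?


Ratio = 59:53
GCD = 1
Simplified = 59:53
Time ratio (same distance) = 53:59
Speed ratio = 59:53

59:53


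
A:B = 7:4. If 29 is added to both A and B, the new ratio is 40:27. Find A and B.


Let A = 7k, B = 4k.
(7k + 29) / (4k + 29) = 40/27
Cross-multiply: 27(7k + 29) = 40(4k + 29)
189k + 783 = 160k + 1160
189k - 160k = 1160 - 783
29k = 377
k = 377/29 = 13
A = 7×13 = 91, B = 4×13 = 52
= A = 91, B = 52

A = 91, B = 52


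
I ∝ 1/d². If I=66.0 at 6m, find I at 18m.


I₁d₁² = I₂d₂²
I₂ = I₁ × (d₁/d₂)²
= 66.0 × (6/18)²
= 66.0 × 36/324
= 2376/324
≈ 7.3333

7.3333


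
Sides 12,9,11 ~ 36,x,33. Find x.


Scale factor = 36/12 = 3
Missing side = 9 × 3
= 27.0

27.0


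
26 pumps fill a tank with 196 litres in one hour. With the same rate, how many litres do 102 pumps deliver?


Direct proportion: y/x = constant
k = 196/26 ≈ 7.5385
y₂ = k × 102 = 196 × 102 / 26 = 19992/26
≈ 768.92

768.92


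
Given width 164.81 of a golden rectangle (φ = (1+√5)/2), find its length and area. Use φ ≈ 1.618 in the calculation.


φ = (1 + √5) / 2 ≈ 1.618
Length = width × φ = 164.81 × 1.618 = 266.66258
≈ 266.66
Area = width × length = 164.81 × 266.66258 = 43948.6598098 ≈ 43948.66
= Length: 266.66, Area: 43948.66

Length: 266.66, Area: 43948.66


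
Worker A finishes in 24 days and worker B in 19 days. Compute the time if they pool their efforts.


Rate of A = 1/24 per day
Rate of B = 1/19 per day
Combined rate = 1/24 + 1/19 = 43/456 ≈ 0.0943 per day
Days = 1 / combined rate = 456/43
≈ 10.60 days

10.60 days


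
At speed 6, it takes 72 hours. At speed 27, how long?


Inverse proportion: x × y = constant
k = 6 × 72 = 432
y₂ = k / 27 = 432 / 27
= 16.00

16.00


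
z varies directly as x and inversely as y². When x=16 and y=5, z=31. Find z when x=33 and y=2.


z = k·x/y²
Solve for k using the known point: k = z·y²/x = 31×25/16 = 775/16 = 48.4375
Now evaluate at x=33, y=2:
z = k × 33 / 4 = (775 × 33) / (16 × 4) = 25575/64
≈ 399.6094

399.6094


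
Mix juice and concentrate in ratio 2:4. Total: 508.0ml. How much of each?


Total parts = 2 + 4 = 6
juice: 508.0 × 2/6 = 169.3ml
concentrate: 508.0 × 4/6 = 338.7ml
= 169.3ml and 338.7ml

169.3ml and 338.7ml


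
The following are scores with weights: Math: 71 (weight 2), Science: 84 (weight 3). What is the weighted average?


Numerator = 71×2 + 84×3
= 142 + 252
= 394
Total weight = 5
Weighted avg = 394/5
= 78.80

78.80


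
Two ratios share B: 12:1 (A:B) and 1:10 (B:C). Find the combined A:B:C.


Match B: multiply A:B by 1 → 12:1
Multiply B:C by 1 → 1:10
Combined: 12:1:10
GCD = 1
= 12:1:10

12:1:10


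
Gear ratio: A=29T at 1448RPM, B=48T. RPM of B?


Gear ratio = 29:48 = 29:48
RPM_B = RPM_A × (teeth_A / teeth_B)
= 1448 × (29/48)
= 874.8 RPM

874.8 RPM


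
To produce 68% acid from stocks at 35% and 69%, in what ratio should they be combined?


Let x parts of 35% mix with y parts of 69%.
35x + 69y = 68(x + y)
35x + 69y = 68x + 68y
x(35 - 68) = y(68 - 69)
x/y = (69 - 68)/(68 - 35) = 1/33
Simplify: 1:33
= 1:33

1:33


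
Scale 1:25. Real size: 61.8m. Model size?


Model size = real / scale
= 61.8 / 25
= 2.4720 m

2.4720 m


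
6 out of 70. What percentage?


Percentage = (part / whole) × 100
= (6 / 70) × 100
≈ 8.57%

8.57%


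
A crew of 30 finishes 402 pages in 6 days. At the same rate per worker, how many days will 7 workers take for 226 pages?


Days ∝ work / workers, so d₂ = d₁ × (m₁/m₂) × (w₂/w₁)
Workers factor (inverse): 30/7 ≈ 4.2857
Work factor (direct): 226/402 ≈ 0.5622
d₂ = 6 × 30/7 × 226/402 = (6 × 30 × 226) / (7 × 402) = 40680/2814
≈ 14.46 days

14.46 days


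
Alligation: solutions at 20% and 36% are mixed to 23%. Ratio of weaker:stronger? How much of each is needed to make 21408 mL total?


Let x parts of 20% mix with y parts of 36%.
20x + 36y = 23(x + y)
20x + 36y = 23x + 23y
x(20 - 23) = y(23 - 36)
x/y = (36 - 23)/(23 - 20) = 13/3
Simplify: 13:3
Total parts = 16; one part = 21408/16 = 1338.00 mL
20% solution: 13×1338.00 = 17394.00 mL
36% solution: 3×1338.00 = 4014.00 mL
= ratio 13:3; 17394.00 mL and 4014.00 mL

ratio 13:3; 17394.00 mL and 4014.00 mL


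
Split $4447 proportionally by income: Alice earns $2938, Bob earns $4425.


Total income = 2938 + 4425 = $7363
Alice: $4447 × 2938/7363 = $1774.45
Bob: $4447 × 4425/7363 = $2672.55
= Alice: $1774.45, Bob: $2672.55

Alice: $1774.45, Bob: $2672.55


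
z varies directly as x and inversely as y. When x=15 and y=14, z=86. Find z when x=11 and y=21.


z = k·x/y
Solve for k using the known point: k = z·y/x = 86×14/15 = 1204/15 ≈ 80.2667
Now evaluate at x=11, y=21:
z = k × 11 / 21 = (1204 × 11) / (15 × 21) = 13244/315
≈ 42.0444

42.0444


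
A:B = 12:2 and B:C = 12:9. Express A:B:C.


Match B: multiply A:B by 12 → 144:24
Multiply B:C by 2 → 24:18
Combined: 144:24:18
GCD = 6
= 24:4:3

24:4:3


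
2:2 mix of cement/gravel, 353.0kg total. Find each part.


Total parts = 2 + 2 = 4
cement: 353.0 × 2/4 = 176.5kg
gravel: 353.0 × 2/4 = 176.5kg
= 176.5kg and 176.5kg

176.5kg and 176.5kg


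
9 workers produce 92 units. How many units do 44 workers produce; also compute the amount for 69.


Direct proportion: y/x = constant
k = 92/9 ≈ 10.2222
y at x=44: k × 44 = 92 × 44 / 9 = 4048/9 ≈ 449.78
y at x=69: k × 69 = 92 × 69 / 9 = 6348/9 ≈ 705.33
= 449.78 and 705.33

449.78 and 705.33


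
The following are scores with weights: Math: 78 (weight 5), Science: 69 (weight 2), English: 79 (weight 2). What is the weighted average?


Numerator = 78×5 + 69×2 + 79×2
= 390 + 138 + 158
= 686
Total weight = 9
Weighted avg = 686/9
= 76.22

76.22


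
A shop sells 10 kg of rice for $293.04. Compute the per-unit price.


Unit rate = total / quantity
= 293.04 / 10
= $29.30 per unit

$29.30 per unit


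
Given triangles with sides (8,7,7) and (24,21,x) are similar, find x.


Scale factor = 24/8 = 3
Missing side = 7 × 3
= 21.0

21.0


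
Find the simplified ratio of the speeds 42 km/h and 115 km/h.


Ratio = 42:115
GCD = 1
Simplified = 42:115
Time ratio (same distance) = 115:42
Speed ratio = 42:115

42:115


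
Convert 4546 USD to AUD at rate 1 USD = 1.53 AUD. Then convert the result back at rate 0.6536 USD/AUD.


Amount × rate = 4546 × 1.53 = 6955.38 AUD
Round-trip: 6955.38 × 0.6536 = 4546.04 USD
= 6955.38 AUD, then 4546.04 USD

6955.38 AUD, then 4546.04 USD


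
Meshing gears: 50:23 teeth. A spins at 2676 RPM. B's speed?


Gear ratio = 50:23 = 50:23
RPM_B = RPM_A × (teeth_A / teeth_B)
= 2676 × (50/23)
= 5817.4 RPM

5817.4 RPM


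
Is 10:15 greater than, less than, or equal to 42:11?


10/15 = 0.6667
42/11 = 3.8182
0.6667 < 3.8182, so 10:15 is less
= less than

less than


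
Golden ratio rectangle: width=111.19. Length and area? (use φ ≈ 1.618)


φ = (1 + √5) / 2 ≈ 1.618
Length = width × φ = 111.19 × 1.618 = 179.90542
≈ 179.91
Area = width × length = 111.19 × 179.90542 = 20003.6836498 ≈ 20003.68
= Length: 179.91, Area: 20003.68

Length: 179.91, Area: 20003.68


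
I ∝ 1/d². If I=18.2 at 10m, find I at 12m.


I₁d₁² = I₂d₂²
I₂ = I₁ × (d₁/d₂)²
= 18.2 × (10/12)²
= 18.2 × 100/144
= 1820/144
≈ 12.6389

12.6389


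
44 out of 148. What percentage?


Percentage = (part / whole) × 100
= (44 / 148) × 100
≈ 29.73%

29.73%


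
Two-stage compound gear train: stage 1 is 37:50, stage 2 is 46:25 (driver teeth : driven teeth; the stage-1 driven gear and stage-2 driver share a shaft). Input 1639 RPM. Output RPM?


Stage 1: RPM_B = RPM_A × t_A/t_B = 1639 × 37/50 = 60643/50 = 1212.86
B and C share a shaft → RPM_C = RPM_B
Stage 2: RPM_D = RPM_C × t_C/t_D = RPM_A × (t_A×t_C)/(t_B×t_D)
Overall ratio = (37×46)/(50×25) = 1702/1250
RPM_D = 1639 × 1702/1250 = 2789578/1250
≈ 2231.66 RPM

2231.66 RPM


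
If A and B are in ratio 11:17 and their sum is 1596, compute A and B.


Let A = 11k, B = 17k.
11k + 17k = 1596
28k = 1596 → k = 1596/28 = 57
A = 11×57 = 627, B = 17×57 = 969
= A = 627, B = 969

A = 627, B = 969


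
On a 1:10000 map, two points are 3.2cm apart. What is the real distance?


Real distance = map distance × scale
= 3.2cm × 10000
= 32000 cm = 320.0 m
= 0.320 km

0.320 km


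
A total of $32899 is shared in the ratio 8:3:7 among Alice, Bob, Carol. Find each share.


Total parts = 8 + 3 + 7 = 18
Alice: 32899 × 8/18 = 14621.78
Bob: 32899 × 3/18 = 5483.17
Carol: 32899 × 7/18 = 12794.06
= Alice: $14621.78, Bob: $5483.17, Carol: $12794.06

Alice: $14621.78, Bob: $5483.17, Carol: $12794.06


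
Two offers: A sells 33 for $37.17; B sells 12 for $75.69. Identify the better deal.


Deal A: $37.17/33 = $1.1264/unit
Deal B: $75.69/12 = $6.3075/unit
A is cheaper per unit
= Deal A

Deal A


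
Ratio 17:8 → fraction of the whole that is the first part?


Total parts = 17 + 8 = 25
First part: 17/25 = 17/25
= 17/25

17/25


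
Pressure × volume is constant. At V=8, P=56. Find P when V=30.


Inverse proportion: x × y = constant
k = 8 × 56 = 448
y₂ = k / 30 = 448 / 30
= 14.93

14.93


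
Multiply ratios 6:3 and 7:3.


Compound ratio = (6×7) : (3×3)
= 42:9
GCD = 3
= 14:3

14:3


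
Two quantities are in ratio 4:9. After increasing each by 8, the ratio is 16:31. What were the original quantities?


Let A = 4k, B = 9k.
(4k + 8) / (9k + 8) = 16/31
Cross-multiply: 31(4k + 8) = 16(9k + 8)
124k + 248 = 144k + 128
124k - 144k = 128 - 248
-20k = -120
k = -120/-20 = 6
A = 4×6 = 24, B = 9×6 = 54
= A = 24, B = 54

A = 24, B = 54


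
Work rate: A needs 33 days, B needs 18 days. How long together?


Rate of A = 1/33 per day
Rate of B = 1/18 per day
Combined rate = 1/33 + 1/18 = 51/594 ≈ 0.0859 per day
Days = 1 / combined rate = 594/51
≈ 11.65 days

11.65 days


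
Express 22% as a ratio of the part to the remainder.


22% means 22 parts out of 100; remainder = 78
Part : remainder = 22:78
GCD = 2
= 11:39

11:39


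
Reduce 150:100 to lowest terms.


GCD(150, 100) = 50
150/50 : 100/50
= 3:2

3:2


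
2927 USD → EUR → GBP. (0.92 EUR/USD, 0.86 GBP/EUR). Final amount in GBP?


Step 1: 2927 USD × 0.92 = 2692.84 EUR
Step 2: 2692.84 EUR × 0.86 = 2315.84 GBP
Implied rate USD→GBP = 0.92 × 0.86 = 0.7912
= 2315.84 GBP

2315.84 GBP


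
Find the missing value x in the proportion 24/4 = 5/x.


Cross multiply: 24 × x = 4 × 5
24x = 20
x = 20 / 24
= 0.83

0.83


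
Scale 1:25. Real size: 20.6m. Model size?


Model size = real / scale
= 20.6 / 25
= 0.8240 m

0.8240 m


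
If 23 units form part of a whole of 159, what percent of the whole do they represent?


Percentage = (part / whole) × 100
= (23 / 159) × 100
≈ 14.47%

14.47%


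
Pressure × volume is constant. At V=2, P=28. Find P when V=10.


Inverse proportion: x × y = constant
k = 2 × 28 = 56
y₂ = k / 10 = 56 / 10
= 5.60

5.60


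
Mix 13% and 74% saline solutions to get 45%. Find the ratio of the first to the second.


Let x parts of 13% mix with y parts of 74%.
13x + 74y = 45(x + y)
13x + 74y = 45x + 45y
x(13 - 45) = y(45 - 74)
x/y = (74 - 45)/(45 - 13) = 29/32
Simplify: 29:32
= 29:32

29:32


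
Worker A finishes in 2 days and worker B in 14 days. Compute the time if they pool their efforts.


Rate of A = 1/2 per day
Rate of B = 1/14 per day
Combined rate = 1/2 + 1/14 = 16/28 ≈ 0.5714 per day
Days = 1 / combined rate = 28/16
= 1.75 days

1.75 days


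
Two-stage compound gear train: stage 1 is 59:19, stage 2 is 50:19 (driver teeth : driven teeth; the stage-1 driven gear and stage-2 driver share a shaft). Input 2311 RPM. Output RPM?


Stage 1: RPM_B = RPM_A × t_A/t_B = 2311 × 59/19 = 136349/19 ≈ 7176.26
B and C share a shaft → RPM_C = RPM_B
Stage 2: RPM_D = RPM_C × t_C/t_D = RPM_A × (t_A×t_C)/(t_B×t_D)
Overall ratio = (59×50)/(19×19) = 2950/361
RPM_D = 2311 × 2950/361 = 6817450/361
≈ 18884.90 RPM

18884.90 RPM


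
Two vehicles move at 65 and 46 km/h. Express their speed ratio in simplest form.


Ratio = 65:46
GCD = 1
Simplified = 65:46
Time ratio (same distance) = 46:65
Speed ratio = 65:46

65:46


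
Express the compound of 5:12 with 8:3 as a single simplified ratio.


Compound ratio = (5×8) : (12×3)
= 40:36
GCD = 4
= 10:9

10:9


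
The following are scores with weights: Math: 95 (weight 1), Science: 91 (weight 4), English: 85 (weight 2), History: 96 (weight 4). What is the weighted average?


Numerator = 95×1 + 91×4 + 85×2 + 96×4
= 95 + 364 + 170 + 384
= 1013
Total weight = 11
Weighted avg = 1013/11
= 92.09

92.09


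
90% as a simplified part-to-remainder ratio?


90% means 90 parts out of 100; remainder = 10
Part : remainder = 90:10
GCD = 10
= 9:1

9:1


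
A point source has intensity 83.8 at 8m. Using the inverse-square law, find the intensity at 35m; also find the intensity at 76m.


I₁d₁² = I₂d₂²
I at 35m = 83.8 × (8/35)² = 83.8 × 64/1225 = 5363.2/1225 ≈ 4.3781
I at 76m = 83.8 × (8/76)² = 83.8 × 64/5776 = 5363.2/5776 ≈ 0.9285
= 4.3781 and 0.9285

4.3781 and 0.9285


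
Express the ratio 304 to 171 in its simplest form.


GCD(304, 171) = 19
304/19 : 171/19
= 16:9

16:9


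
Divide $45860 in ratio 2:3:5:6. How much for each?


Total parts = 2 + 3 + 5 + 6 = 16
Part 1: 45860 × 2/16 = 5732.50
Part 2: 45860 × 3/16 = 8598.75
Part 3: 45860 × 5/16 = 14331.25
Part 4: 45860 × 6/16 = 17197.50
= Part 1: $5732.50, Part 2: $8598.75, Part 3: $14331.25, Part 4: $17197.50

Part 1: $5732.50, Part 2: $8598.75, Part 3: $14331.25, Part 4: $17197.50


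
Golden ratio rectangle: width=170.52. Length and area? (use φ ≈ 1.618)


φ = (1 + √5) / 2 ≈ 1.618
Length = width × φ = 170.52 × 1.618 = 275.90136
≈ 275.90
Area = width × length = 170.52 × 275.90136 = 47046.6999072 ≈ 47046.70
= Length: 275.90, Area: 47046.70

Length: 275.90, Area: 47046.70


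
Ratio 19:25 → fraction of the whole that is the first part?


Total parts = 19 + 25 = 44
First part: 19/44 = 19/44
= 19/44

19/44


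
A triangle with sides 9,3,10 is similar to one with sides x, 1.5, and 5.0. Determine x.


Scale factor = 1.5/3 = 0.5
Missing side = 9 × 0.5
= 4.5

4.5


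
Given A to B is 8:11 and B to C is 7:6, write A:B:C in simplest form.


Match B: multiply A:B by 7 → 56:77
Multiply B:C by 11 → 77:66
Combined: 56:77:66
GCD = 1
= 56:77:66

56:77:66


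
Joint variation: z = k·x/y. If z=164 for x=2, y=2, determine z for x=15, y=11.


z = k·x/y
Solve for k using the known point: k = z·y/x = 164×2/2 = 328/2 = 164.0000
Now evaluate at x=15, y=11:
z = k × 15 / 11 = (328 × 15) / (2 × 11) = 4920/22
≈ 223.6364

223.6364


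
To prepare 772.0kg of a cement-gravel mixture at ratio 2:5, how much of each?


Total parts = 2 + 5 = 7
cement: 772.0 × 2/7 = 220.6kg
gravel: 772.0 × 5/7 = 551.4kg
= 220.6kg and 551.4kg

220.6kg and 551.4kg


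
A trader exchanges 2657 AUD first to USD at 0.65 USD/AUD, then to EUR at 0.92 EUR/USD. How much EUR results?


Step 1: 2657 AUD × 0.65 = 1727.05 USD
Step 2: 1727.05 USD × 0.92 = 1588.89 EUR
Implied rate AUD→EUR = 0.65 × 0.92 = 0.5980
= 1588.89 EUR

1588.89 EUR


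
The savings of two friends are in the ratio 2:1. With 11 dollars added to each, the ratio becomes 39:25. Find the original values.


Let A = 2k, B = 1k.
(2k + 11) / (1k + 11) = 39/25
Cross-multiply: 25(2k + 11) = 39(1k + 11)
50k + 275 = 39k + 429
50k - 39k = 429 - 275
11k = 154
k = 154/11 = 14
A = 2×14 = 28, B = 1×14 = 14
= A = 28, B = 14

A = 28, B = 14


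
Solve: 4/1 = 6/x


Cross multiply: 4 × x = 1 × 6
4x = 6
x = 6 / 4
= 1.50

1.50


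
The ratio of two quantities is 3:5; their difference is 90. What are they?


Let A = 3k, B = 5k.
5k - 3k = 90
2k = 90 → k = 90/2 = 45
A = 3×45 = 135, B = 5×45 = 225
= A = 135, B = 225

A = 135, B = 225


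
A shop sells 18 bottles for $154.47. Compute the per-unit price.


Unit rate = total / quantity
= 154.47 / 18
= $8.58 per unit

$8.58 per unit


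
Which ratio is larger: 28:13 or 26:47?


28/13 = 2.1538
26/47 = 0.5532
2.1538 > 0.5532, so 28:13 is greater
= 28:13

28:13


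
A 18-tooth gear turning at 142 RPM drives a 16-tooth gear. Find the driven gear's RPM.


Gear ratio = 18:16 = 9:8
RPM_B = RPM_A × (teeth_A / teeth_B)
= 142 × (18/16)
= 159.8 RPM

159.8 RPM


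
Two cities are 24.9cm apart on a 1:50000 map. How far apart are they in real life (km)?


Real distance = map distance × scale
= 24.9cm × 50000
= 1245000 cm = 12450.0 m
= 12.450 km

12.450 km


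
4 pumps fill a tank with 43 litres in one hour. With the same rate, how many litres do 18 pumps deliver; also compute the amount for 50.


Direct proportion: y/x = constant
k = 43/4 = 10.7500
y at x=18: k × 18 = 43 × 18 / 4 = 774/4 = 193.50
y at x=50: k × 50 = 43 × 50 / 4 = 2150/4 = 537.50
= 193.50 and 537.50

193.50 and 537.50


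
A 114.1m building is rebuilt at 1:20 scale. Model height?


Model size = real / scale
= 114.1 / 20
= 5.7050 m

5.7050 m


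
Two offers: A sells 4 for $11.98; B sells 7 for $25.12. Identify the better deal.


Deal A: $11.98/4 = $2.9950/unit
Deal B: $25.12/7 = $3.5886/unit
A is cheaper per unit
= Deal A

Deal A


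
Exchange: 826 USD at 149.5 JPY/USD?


Amount × rate = 826 × 149.5
= 123487.00 JPY

123487.00 JPY


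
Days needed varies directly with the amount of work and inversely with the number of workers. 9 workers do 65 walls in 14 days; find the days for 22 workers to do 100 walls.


Days ∝ work / workers, so d₂ = d₁ × (m₁/m₂) × (w₂/w₁)
Workers factor (inverse): 9/22 ≈ 0.4091
Work factor (direct): 100/65 ≈ 1.5385
d₂ = 14 × 9/22 × 100/65 = (14 × 9 × 100) / (22 × 65) = 12600/1430
≈ 8.81 days

8.81 days


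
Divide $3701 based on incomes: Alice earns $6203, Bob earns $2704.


Total income = 6203 + 2704 = $8907
Alice: $3701 × 6203/8907 = $2577.45
Bob: $3701 × 2704/8907 = $1123.55
= Alice: $2577.45, Bob: $1123.55

Alice: $2577.45, Bob: $1123.55


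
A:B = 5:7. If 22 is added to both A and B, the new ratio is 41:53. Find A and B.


Let A = 5k, B = 7k.
(5k + 22) / (7k + 22) = 41/53
Cross-multiply: 53(5k + 22) = 41(7k + 22)
265k + 1166 = 287k + 902
265k - 287k = 902 - 1166
-22k = -264
k = -264/-22 = 12
A = 5×12 = 60, B = 7×12 = 84
= A = 60, B = 84

A = 60, B = 84


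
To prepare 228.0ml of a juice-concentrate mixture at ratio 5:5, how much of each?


Total parts = 5 + 5 = 10
juice: 228.0 × 5/10 = 114.0ml
concentrate: 228.0 × 5/10 = 114.0ml
= 114.0ml and 114.0ml

114.0ml and 114.0ml


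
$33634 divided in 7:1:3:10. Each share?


Total parts = 7 + 1 + 3 + 10 = 21
Part 1: 33634 × 7/21 = 11211.33
Part 2: 33634 × 1/21 = 1601.62
Part 3: 33634 × 3/21 = 4804.86
Part 4: 33634 × 10/21 = 16016.19
= Part 1: $11211.33, Part 2: $1601.62, Part 3: $4804.86, Part 4: $16016.19

Part 1: $11211.33, Part 2: $1601.62, Part 3: $4804.86, Part 4: $16016.19


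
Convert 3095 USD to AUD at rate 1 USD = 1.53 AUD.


Amount × rate = 3095 × 1.53
= 4735.35 AUD

4735.35 AUD
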